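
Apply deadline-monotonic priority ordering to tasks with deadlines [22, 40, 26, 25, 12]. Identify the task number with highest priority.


Sort tasks by relative deadline (ascending):
  Task 5: deadline = 12
  Task 1: deadline = 22
  Task 4: deadline = 25
  Task 3: deadline = 26
  Task 2: deadline = 40
Priority order (highest first): [5, 1, 4, 3, 2]
Highest priority task = 5

5


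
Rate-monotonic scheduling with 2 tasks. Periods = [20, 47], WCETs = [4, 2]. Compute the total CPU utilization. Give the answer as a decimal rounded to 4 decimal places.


Compute individual utilizations (exact fractions):
  Task 1: C/T = 4/20 = 1/5 (approx. 0.2)
  Task 2: C/T = 2/47 (approx. 0.0426)
Total utilization U = 1/5 + 2/47 = 57/235
Rounded to 4 decimal places: U = 0.2426
RM (Liu & Layland) bound for 2 tasks = 0.828427; compare with U = 57/235 (approx. 0.242553)
U <= bound, so schedulable by RM sufficient condition.

0.2426


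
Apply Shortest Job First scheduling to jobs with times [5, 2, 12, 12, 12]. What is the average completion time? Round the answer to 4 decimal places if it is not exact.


SJF order (ascending): [2, 5, 12, 12, 12]
Completion times:
  Job 1: burst=2, C=2
  Job 2: burst=5, C=7
  Job 3: burst=12, C=19
  Job 4: burst=12, C=31
  Job 5: burst=12, C=43
Average completion = 102/5 = 20.4

20.4


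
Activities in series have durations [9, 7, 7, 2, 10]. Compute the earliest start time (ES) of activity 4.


Activity 4 starts after activities 1 through 3 complete.
Predecessor durations: [9, 7, 7]
ES = 9 + 7 + 7 = 23

23


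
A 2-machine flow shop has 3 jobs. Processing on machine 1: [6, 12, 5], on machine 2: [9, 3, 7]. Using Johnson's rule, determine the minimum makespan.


Apply Johnson's rule:
  Group 1 (a <= b): [(3, 5, 7), (1, 6, 9)]
  Group 2 (a > b): [(2, 12, 3)]
Optimal job order: [3, 1, 2]
Schedule:
  Job 3: M1 done at 5, M2 done at 12
  Job 1: M1 done at 11, M2 done at 21
  Job 2: M1 done at 23, M2 done at 26
Makespan = 26

26


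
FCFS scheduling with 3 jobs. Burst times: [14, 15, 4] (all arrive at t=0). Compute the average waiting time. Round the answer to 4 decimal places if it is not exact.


FCFS order (as given): [14, 15, 4]
Waiting times:
  Job 1: wait = 0
  Job 2: wait = 14
  Job 3: wait = 29
Sum of waiting times = 43
Average waiting time = 43/3 = 14.3333

14.3333


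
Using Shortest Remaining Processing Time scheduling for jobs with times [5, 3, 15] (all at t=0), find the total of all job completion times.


Since all jobs arrive at t=0, SRPT equals SPT ordering.
SPT order: [3, 5, 15]
Completion times:
  Job 1: p=3, C=3
  Job 2: p=5, C=8
  Job 3: p=15, C=23
Total completion time = 3 + 8 + 23 = 34

34


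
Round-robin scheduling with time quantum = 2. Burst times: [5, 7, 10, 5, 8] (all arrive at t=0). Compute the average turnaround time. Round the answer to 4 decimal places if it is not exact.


Time quantum = 2
Execution trace:
  J1 runs 2 units, time = 2
  J2 runs 2 units, time = 4
  J3 runs 2 units, time = 6
  J4 runs 2 units, time = 8
  J5 runs 2 units, time = 10
  J1 runs 2 units, time = 12
  J2 runs 2 units, time = 14
  J3 runs 2 units, time = 16
  J4 runs 2 units, time = 18
  J5 runs 2 units, time = 20
  J1 runs 1 units, time = 21
  J2 runs 2 units, time = 23
  J3 runs 2 units, time = 25
  J4 runs 1 units, time = 26
  J5 runs 2 units, time = 28
  J2 runs 1 units, time = 29
  J3 runs 2 units, time = 31
  J5 runs 2 units, time = 33
  J3 runs 2 units, time = 35
Finish times: [21, 29, 35, 26, 33]
Average turnaround = 144/5 = 28.8

28.8


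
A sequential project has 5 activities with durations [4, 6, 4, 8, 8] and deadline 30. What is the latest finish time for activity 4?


LF(activity 4) = deadline - sum of successor durations
Successors: activities 5 through 5 with durations [8]
Sum of successor durations = 8
LF = 30 - 8 = 22

22


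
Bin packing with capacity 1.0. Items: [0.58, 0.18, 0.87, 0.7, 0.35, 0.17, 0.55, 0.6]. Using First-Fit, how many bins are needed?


Place items sequentially using First-Fit:
  Item 0.58 -> new Bin 1
  Item 0.18 -> Bin 1 (now 0.76)
  Item 0.87 -> new Bin 2
  Item 0.7 -> new Bin 3
  Item 0.35 -> new Bin 4
  Item 0.17 -> Bin 1 (now 0.93)
  Item 0.55 -> Bin 4 (now 0.9)
  Item 0.6 -> new Bin 5
Total bins used = 5

5


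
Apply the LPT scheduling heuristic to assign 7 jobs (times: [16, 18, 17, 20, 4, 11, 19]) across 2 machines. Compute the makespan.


Sort jobs in decreasing order (LPT): [20, 19, 18, 17, 16, 11, 4]
Assign each job to the least loaded machine:
  Machine 1: jobs [20, 17, 16], load = 53
  Machine 2: jobs [19, 18, 11, 4], load = 52
Makespan = max load = 53

53


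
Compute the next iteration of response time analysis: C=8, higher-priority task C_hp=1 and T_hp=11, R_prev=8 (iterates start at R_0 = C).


R_next = C + ceil(R_prev / T_hp) * C_hp
ceil(8 / 11) = ceil(0.7273) = 1
Interference = 1 * 1 = 1
R_next = 8 + 1 = 9

9


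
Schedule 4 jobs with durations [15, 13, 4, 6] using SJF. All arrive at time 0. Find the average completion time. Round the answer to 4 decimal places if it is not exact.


SJF order (ascending): [4, 6, 13, 15]
Completion times:
  Job 1: burst=4, C=4
  Job 2: burst=6, C=10
  Job 3: burst=13, C=23
  Job 4: burst=15, C=38
Average completion = 75/4 = 18.75

18.75


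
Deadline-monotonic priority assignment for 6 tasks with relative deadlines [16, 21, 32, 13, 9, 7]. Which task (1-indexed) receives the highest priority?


Sort tasks by relative deadline (ascending):
  Task 6: deadline = 7
  Task 5: deadline = 9
  Task 4: deadline = 13
  Task 1: deadline = 16
  Task 2: deadline = 21
  Task 3: deadline = 32
Priority order (highest first): [6, 5, 4, 1, 2, 3]
Highest priority task = 6

6


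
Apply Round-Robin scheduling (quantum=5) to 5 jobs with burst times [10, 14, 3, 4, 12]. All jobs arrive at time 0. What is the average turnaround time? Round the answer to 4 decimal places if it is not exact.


Time quantum = 5
Execution trace:
  J1 runs 5 units, time = 5
  J2 runs 5 units, time = 10
  J3 runs 3 units, time = 13
  J4 runs 4 units, time = 17
  J5 runs 5 units, time = 22
  J1 runs 5 units, time = 27
  J2 runs 5 units, time = 32
  J5 runs 5 units, time = 37
  J2 runs 4 units, time = 41
  J5 runs 2 units, time = 43
Finish times: [27, 41, 13, 17, 43]
Average turnaround = 141/5 = 28.2

28.2


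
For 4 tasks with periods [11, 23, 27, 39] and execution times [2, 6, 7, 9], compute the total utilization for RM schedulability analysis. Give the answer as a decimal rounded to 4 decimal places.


Compute individual utilizations (exact fractions):
  Task 1: C/T = 2/11 (approx. 0.1818)
  Task 2: C/T = 6/23 (approx. 0.2609)
  Task 3: C/T = 7/27 (approx. 0.2593)
  Task 4: C/T = 9/39 = 3/13 (approx. 0.2308)
Total utilization U = 2/11 + 6/23 + 7/27 + 3/13 = 82828/88803
Rounded to 4 decimal places: U = 0.9327
RM (Liu & Layland) bound for 4 tasks = 0.756828; compare with U = 82828/88803 (approx. 0.932716)
bound < U <= 1, so the RM sufficient condition is not met (inconclusive; an exact test such as response-time analysis is needed).

0.9327


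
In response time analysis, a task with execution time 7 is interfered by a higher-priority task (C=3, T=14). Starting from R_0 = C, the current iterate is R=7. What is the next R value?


R_next = C + ceil(R_prev / T_hp) * C_hp
ceil(7 / 14) = ceil(0.5) = 1
Interference = 1 * 3 = 3
R_next = 7 + 3 = 10

10


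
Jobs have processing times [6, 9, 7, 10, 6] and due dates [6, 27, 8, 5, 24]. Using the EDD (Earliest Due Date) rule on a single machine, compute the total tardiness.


Sort by due date (EDD order): [(10, 5), (6, 6), (7, 8), (6, 24), (9, 27)]
Compute completion times and tardiness:
  Job 1: p=10, d=5, C=10, tardiness=max(0,10-5)=5
  Job 2: p=6, d=6, C=16, tardiness=max(0,16-6)=10
  Job 3: p=7, d=8, C=23, tardiness=max(0,23-8)=15
  Job 4: p=6, d=24, C=29, tardiness=max(0,29-24)=5
  Job 5: p=9, d=27, C=38, tardiness=max(0,38-27)=11
Total tardiness = 46

46


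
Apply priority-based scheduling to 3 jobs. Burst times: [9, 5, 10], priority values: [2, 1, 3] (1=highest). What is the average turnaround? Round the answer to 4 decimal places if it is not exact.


Sort by priority (ascending = highest first):
Order: [(1, 5), (2, 9), (3, 10)]
Completion times:
  Priority 1, burst=5, C=5
  Priority 2, burst=9, C=14
  Priority 3, burst=10, C=24
Average turnaround = 43/3 = 14.3333

14.3333


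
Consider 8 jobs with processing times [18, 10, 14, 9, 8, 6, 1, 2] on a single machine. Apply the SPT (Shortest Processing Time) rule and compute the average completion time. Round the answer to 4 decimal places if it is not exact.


Sort jobs by processing time (SPT order): [1, 2, 6, 8, 9, 10, 14, 18]
Compute completion times sequentially:
  Job 1: processing = 1, completes at 1
  Job 2: processing = 2, completes at 3
  Job 3: processing = 6, completes at 9
  Job 4: processing = 8, completes at 17
  Job 5: processing = 9, completes at 26
  Job 6: processing = 10, completes at 36
  Job 7: processing = 14, completes at 50
  Job 8: processing = 18, completes at 68
Sum of completion times = 210
Average completion time = 210/8 = 26.25

26.25


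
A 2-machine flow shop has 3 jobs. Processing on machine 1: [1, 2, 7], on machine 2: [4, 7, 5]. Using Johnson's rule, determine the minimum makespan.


Apply Johnson's rule:
  Group 1 (a <= b): [(1, 1, 4), (2, 2, 7)]
  Group 2 (a > b): [(3, 7, 5)]
Optimal job order: [1, 2, 3]
Schedule:
  Job 1: M1 done at 1, M2 done at 5
  Job 2: M1 done at 3, M2 done at 12
  Job 3: M1 done at 10, M2 done at 17
Makespan = 17

17


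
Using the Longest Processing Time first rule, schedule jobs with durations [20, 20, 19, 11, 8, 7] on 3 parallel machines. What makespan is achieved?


Sort jobs in decreasing order (LPT): [20, 20, 19, 11, 8, 7]
Assign each job to the least loaded machine:
  Machine 1: jobs [20, 8], load = 28
  Machine 2: jobs [20, 7], load = 27
  Machine 3: jobs [19, 11], load = 30
Makespan = max load = 30

30


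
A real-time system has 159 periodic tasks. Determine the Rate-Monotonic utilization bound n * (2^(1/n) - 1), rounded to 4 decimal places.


Compute 2^(1/159) = 1.0043689323
Subtract 1: 1.0043689323 - 1 = 0.0043689323
Multiply by n: 159 * 0.0043689323 = 0.6946602357
Round to 4 dp: 0.6947

0.6947


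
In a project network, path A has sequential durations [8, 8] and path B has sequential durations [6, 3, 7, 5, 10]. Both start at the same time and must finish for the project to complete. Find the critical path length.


Path A total = 8 + 8 = 16
Path B total = 6 + 3 + 7 + 5 + 10 = 31
Critical path = longest path = max(16, 31) = 31

31


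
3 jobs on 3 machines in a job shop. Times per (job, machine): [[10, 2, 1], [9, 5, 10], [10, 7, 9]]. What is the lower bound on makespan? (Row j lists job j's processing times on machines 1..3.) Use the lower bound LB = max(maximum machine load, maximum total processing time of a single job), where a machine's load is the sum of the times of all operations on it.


Machine loads:
  Machine 1: 10 + 9 + 10 = 29
  Machine 2: 2 + 5 + 7 = 14
  Machine 3: 1 + 10 + 9 = 20
Max machine load = 29
Job totals:
  Job 1: 13
  Job 2: 24
  Job 3: 26
Max job total = 26
Lower bound = max(29, 26) = 29

29


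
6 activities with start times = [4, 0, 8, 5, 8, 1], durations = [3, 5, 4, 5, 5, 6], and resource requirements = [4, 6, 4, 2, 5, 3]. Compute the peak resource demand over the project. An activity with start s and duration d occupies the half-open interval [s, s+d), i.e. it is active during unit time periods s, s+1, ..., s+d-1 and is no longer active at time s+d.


Each activity i is active on [start_i, start_i + duration_i).
Compute total resource usage per time slot:
  t=0: active resources = [6], total = 6
  t=1: active resources = [6, 3], total = 9
  t=2: active resources = [6, 3], total = 9
  t=3: active resources = [6, 3], total = 9
  t=4: active resources = [4, 6, 3], total = 13
  t=5: active resources = [4, 2, 3], total = 9
  t=6: active resources = [4, 2, 3], total = 9
  t=7: active resources = [2], total = 2
  t=8: active resources = [4, 2, 5], total = 11
  t=9: active resources = [4, 2, 5], total = 11
  t=10: active resources = [4, 5], total = 9
  t=11: active resources = [4, 5], total = 9
  t=12: active resources = [5], total = 5
Peak resource demand = 13

13


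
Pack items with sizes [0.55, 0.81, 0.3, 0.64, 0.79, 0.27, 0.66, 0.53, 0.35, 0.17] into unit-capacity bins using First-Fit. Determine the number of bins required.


Place items sequentially using First-Fit:
  Item 0.55 -> new Bin 1
  Item 0.81 -> new Bin 2
  Item 0.3 -> Bin 1 (now 0.85)
  Item 0.64 -> new Bin 3
  Item 0.79 -> new Bin 4
  Item 0.27 -> Bin 3 (now 0.91)
  Item 0.66 -> new Bin 5
  Item 0.53 -> new Bin 6
  Item 0.35 -> Bin 6 (now 0.88)
  Item 0.17 -> Bin 2 (now 0.98)
Total bins used = 6

6


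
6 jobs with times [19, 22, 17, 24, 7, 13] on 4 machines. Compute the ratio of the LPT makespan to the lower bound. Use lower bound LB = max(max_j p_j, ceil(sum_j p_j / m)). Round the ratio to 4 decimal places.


LPT order: [24, 22, 19, 17, 13, 7]
Machine loads after assignment: [24, 22, 26, 30]
LPT makespan = 30
Lower bound = max(max_job, ceil(total/4)) = max(24, 26) = 26
Ratio = 30 / 26 = 1.1538

1.1538


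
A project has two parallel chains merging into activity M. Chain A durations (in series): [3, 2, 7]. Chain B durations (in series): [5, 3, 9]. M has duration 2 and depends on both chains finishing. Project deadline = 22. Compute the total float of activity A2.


Forward pass: ES(A2) = sum of predecessors on chain A = 3
EF = ES + duration = 3 + 2 = 5
Backward pass: LF(M) = deadline = 22; LS(M) = 22 - 2 = 20
LF(A2) = LS(M) - sum(successors on chain A) = 20 - 7 = 13
LS = LF - duration = 13 - 2 = 11
Total float = LS - ES = 11 - 3 = 8

8


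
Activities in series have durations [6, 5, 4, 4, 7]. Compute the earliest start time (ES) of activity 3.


Activity 3 starts after activities 1 through 2 complete.
Predecessor durations: [6, 5]
ES = 6 + 5 = 11

11


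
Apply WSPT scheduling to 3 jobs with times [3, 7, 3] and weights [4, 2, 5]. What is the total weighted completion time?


Compute p/w ratios and sort ascending (WSPT): [(3, 5), (3, 4), (7, 2)]
Compute weighted completion times:
  Job (p=3,w=5): C=3, w*C=5*3=15
  Job (p=3,w=4): C=6, w*C=4*6=24
  Job (p=7,w=2): C=13, w*C=2*13=26
Total weighted completion time = 65

65


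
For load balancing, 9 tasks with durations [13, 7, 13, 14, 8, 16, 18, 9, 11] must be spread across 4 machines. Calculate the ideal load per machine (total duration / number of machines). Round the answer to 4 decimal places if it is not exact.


Total processing time = 13 + 7 + 13 + 14 + 8 + 16 + 18 + 9 + 11 = 109
Number of machines = 4
Ideal balanced load = 109 / 4 = 27.25

27.25


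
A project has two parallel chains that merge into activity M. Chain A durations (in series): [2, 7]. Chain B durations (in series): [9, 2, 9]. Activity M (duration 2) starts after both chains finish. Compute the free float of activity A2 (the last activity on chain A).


ES(A2) = sum of predecessors on chain A = 2
EF(A2) = ES + duration = 2 + 7 = 9
Successor of A2 is M. ES(M) = max(sum(A), sum(B)) = max(9, 20) = 20
Free float = ES(successor) - EF(current) = 20 - 9 = 11

11


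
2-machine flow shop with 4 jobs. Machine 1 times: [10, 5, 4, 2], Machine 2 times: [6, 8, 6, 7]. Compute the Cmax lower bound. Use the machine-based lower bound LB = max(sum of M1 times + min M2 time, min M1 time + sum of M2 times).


LB1 = sum(M1 times) + min(M2 times) = 21 + 6 = 27
LB2 = min(M1 times) + sum(M2 times) = 2 + 27 = 29
Lower bound = max(LB1, LB2) = max(27, 29) = 29

29


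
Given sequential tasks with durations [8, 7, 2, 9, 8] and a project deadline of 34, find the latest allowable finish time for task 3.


LF(activity 3) = deadline - sum of successor durations
Successors: activities 4 through 5 with durations [9, 8]
Sum of successor durations = 17
LF = 34 - 17 = 17

17


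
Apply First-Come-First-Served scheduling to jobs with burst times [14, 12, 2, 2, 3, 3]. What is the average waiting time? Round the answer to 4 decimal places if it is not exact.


FCFS order (as given): [14, 12, 2, 2, 3, 3]
Waiting times:
  Job 1: wait = 0
  Job 2: wait = 14
  Job 3: wait = 26
  Job 4: wait = 28
  Job 5: wait = 30
  Job 6: wait = 33
Sum of waiting times = 131
Average waiting time = 131/6 = 21.8333

21.8333


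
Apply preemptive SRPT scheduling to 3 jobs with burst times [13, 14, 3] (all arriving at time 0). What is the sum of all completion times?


Since all jobs arrive at t=0, SRPT equals SPT ordering.
SPT order: [3, 13, 14]
Completion times:
  Job 1: p=3, C=3
  Job 2: p=13, C=16
  Job 3: p=14, C=30
Total completion time = 3 + 16 + 30 = 49

49


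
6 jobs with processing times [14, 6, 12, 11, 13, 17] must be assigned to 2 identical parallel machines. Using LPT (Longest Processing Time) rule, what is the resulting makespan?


Sort jobs in decreasing order (LPT): [17, 14, 13, 12, 11, 6]
Assign each job to the least loaded machine:
  Machine 1: jobs [17, 12, 6], load = 35
  Machine 2: jobs [14, 13, 11], load = 38
Makespan = max load = 38

38


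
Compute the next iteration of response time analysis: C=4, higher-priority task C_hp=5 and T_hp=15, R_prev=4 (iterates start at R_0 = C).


R_next = C + ceil(R_prev / T_hp) * C_hp
ceil(4 / 15) = ceil(0.2667) = 1
Interference = 1 * 5 = 5
R_next = 4 + 5 = 9

9


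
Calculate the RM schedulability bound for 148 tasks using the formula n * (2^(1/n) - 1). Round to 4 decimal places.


Compute 2^(1/148) = 1.0046944113
Subtract 1: 1.0046944113 - 1 = 0.0046944113
Multiply by n: 148 * 0.0046944113 = 0.6947728724
Round to 4 dp: 0.6948

0.6948


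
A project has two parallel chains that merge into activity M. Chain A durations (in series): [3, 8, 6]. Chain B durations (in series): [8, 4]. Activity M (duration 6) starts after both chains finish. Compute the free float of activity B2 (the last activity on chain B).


ES(B2) = sum of predecessors on chain B = 8
EF(B2) = ES + duration = 8 + 4 = 12
Successor of B2 is M. ES(M) = max(sum(A), sum(B)) = max(17, 12) = 17
Free float = ES(successor) - EF(current) = 17 - 12 = 5

5


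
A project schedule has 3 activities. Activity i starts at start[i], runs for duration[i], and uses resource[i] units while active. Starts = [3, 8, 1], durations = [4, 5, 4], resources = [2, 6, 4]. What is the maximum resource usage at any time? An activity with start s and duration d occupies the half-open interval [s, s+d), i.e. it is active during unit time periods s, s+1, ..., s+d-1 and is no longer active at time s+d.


Each activity i is active on [start_i, start_i + duration_i).
Compute total resource usage per time slot:
  t=0: active resources = [], total = 0
  t=1: active resources = [4], total = 4
  t=2: active resources = [4], total = 4
  t=3: active resources = [2, 4], total = 6
  t=4: active resources = [2, 4], total = 6
  t=5: active resources = [2], total = 2
  t=6: active resources = [2], total = 2
  t=7: active resources = [], total = 0
  t=8: active resources = [6], total = 6
  t=9: active resources = [6], total = 6
  t=10: active resources = [6], total = 6
  t=11: active resources = [6], total = 6
  t=12: active resources = [6], total = 6
Peak resource demand = 6

6


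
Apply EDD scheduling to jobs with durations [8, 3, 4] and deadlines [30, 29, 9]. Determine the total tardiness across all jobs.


Sort by due date (EDD order): [(4, 9), (3, 29), (8, 30)]
Compute completion times and tardiness:
  Job 1: p=4, d=9, C=4, tardiness=max(0,4-9)=0
  Job 2: p=3, d=29, C=7, tardiness=max(0,7-29)=0
  Job 3: p=8, d=30, C=15, tardiness=max(0,15-30)=0
Total tardiness = 0

0


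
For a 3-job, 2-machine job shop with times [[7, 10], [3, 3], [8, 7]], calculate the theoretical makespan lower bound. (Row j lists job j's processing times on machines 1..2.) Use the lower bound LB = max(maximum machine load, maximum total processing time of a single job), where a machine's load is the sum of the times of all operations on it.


Machine loads:
  Machine 1: 7 + 3 + 8 = 18
  Machine 2: 10 + 3 + 7 = 20
Max machine load = 20
Job totals:
  Job 1: 17
  Job 2: 6
  Job 3: 15
Max job total = 17
Lower bound = max(20, 17) = 20

20


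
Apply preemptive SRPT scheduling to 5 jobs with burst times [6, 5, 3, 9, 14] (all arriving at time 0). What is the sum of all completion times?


Since all jobs arrive at t=0, SRPT equals SPT ordering.
SPT order: [3, 5, 6, 9, 14]
Completion times:
  Job 1: p=3, C=3
  Job 2: p=5, C=8
  Job 3: p=6, C=14
  Job 4: p=9, C=23
  Job 5: p=14, C=37
Total completion time = 3 + 8 + 14 + 23 + 37 = 85

85


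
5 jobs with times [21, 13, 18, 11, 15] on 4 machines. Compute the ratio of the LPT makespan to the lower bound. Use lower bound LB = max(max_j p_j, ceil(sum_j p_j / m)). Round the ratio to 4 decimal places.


LPT order: [21, 18, 15, 13, 11]
Machine loads after assignment: [21, 18, 15, 24]
LPT makespan = 24
Lower bound = max(max_job, ceil(total/4)) = max(21, 20) = 21
Ratio = 24 / 21 = 1.1429

1.1429


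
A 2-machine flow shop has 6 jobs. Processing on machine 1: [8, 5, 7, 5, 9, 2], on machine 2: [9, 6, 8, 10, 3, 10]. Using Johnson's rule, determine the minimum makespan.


Apply Johnson's rule:
  Group 1 (a <= b): [(6, 2, 10), (2, 5, 6), (4, 5, 10), (3, 7, 8), (1, 8, 9)]
  Group 2 (a > b): [(5, 9, 3)]
Optimal job order: [6, 2, 4, 3, 1, 5]
Schedule:
  Job 6: M1 done at 2, M2 done at 12
  Job 2: M1 done at 7, M2 done at 18
  Job 4: M1 done at 12, M2 done at 28
  Job 3: M1 done at 19, M2 done at 36
  Job 1: M1 done at 27, M2 done at 45
  Job 5: M1 done at 36, M2 done at 48
Makespan = 48

48


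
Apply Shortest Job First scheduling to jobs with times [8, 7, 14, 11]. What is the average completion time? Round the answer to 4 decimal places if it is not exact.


SJF order (ascending): [7, 8, 11, 14]
Completion times:
  Job 1: burst=7, C=7
  Job 2: burst=8, C=15
  Job 3: burst=11, C=26
  Job 4: burst=14, C=40
Average completion = 88/4 = 22.0

22.0


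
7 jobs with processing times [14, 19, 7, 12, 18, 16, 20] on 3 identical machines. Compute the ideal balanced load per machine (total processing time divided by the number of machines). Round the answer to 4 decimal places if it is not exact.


Total processing time = 14 + 19 + 7 + 12 + 18 + 16 + 20 = 106
Number of machines = 3
Ideal balanced load = 106 / 3 = 35.3333

35.3333


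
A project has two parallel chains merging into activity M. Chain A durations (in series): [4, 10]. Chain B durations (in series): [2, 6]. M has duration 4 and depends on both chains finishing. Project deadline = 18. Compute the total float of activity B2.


Forward pass: ES(B2) = sum of predecessors on chain B = 2
EF = ES + duration = 2 + 6 = 8
Backward pass: LF(M) = deadline = 18; LS(M) = 18 - 4 = 14
LF(B2) = LS(M) - sum(successors on chain B) = 14 - 0 = 14
LS = LF - duration = 14 - 6 = 8
Total float = LS - ES = 8 - 2 = 6

6


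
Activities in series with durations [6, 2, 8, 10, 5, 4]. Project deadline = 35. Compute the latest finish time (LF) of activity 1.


LF(activity 1) = deadline - sum of successor durations
Successors: activities 2 through 6 with durations [2, 8, 10, 5, 4]
Sum of successor durations = 29
LF = 35 - 29 = 6

6


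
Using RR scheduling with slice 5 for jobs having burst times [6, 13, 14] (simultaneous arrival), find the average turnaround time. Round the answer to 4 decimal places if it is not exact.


Time quantum = 5
Execution trace:
  J1 runs 5 units, time = 5
  J2 runs 5 units, time = 10
  J3 runs 5 units, time = 15
  J1 runs 1 units, time = 16
  J2 runs 5 units, time = 21
  J3 runs 5 units, time = 26
  J2 runs 3 units, time = 29
  J3 runs 4 units, time = 33
Finish times: [16, 29, 33]
Average turnaround = 78/3 = 26.0

26.0


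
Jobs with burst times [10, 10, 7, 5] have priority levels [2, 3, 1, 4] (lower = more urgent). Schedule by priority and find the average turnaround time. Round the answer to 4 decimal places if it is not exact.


Sort by priority (ascending = highest first):
Order: [(1, 7), (2, 10), (3, 10), (4, 5)]
Completion times:
  Priority 1, burst=7, C=7
  Priority 2, burst=10, C=17
  Priority 3, burst=10, C=27
  Priority 4, burst=5, C=32
Average turnaround = 83/4 = 20.75

20.75


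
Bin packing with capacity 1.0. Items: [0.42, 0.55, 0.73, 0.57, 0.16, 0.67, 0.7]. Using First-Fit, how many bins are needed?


Place items sequentially using First-Fit:
  Item 0.42 -> new Bin 1
  Item 0.55 -> Bin 1 (now 0.97)
  Item 0.73 -> new Bin 2
  Item 0.57 -> new Bin 3
  Item 0.16 -> Bin 2 (now 0.89)
  Item 0.67 -> new Bin 4
  Item 0.7 -> new Bin 5
Total bins used = 5

5


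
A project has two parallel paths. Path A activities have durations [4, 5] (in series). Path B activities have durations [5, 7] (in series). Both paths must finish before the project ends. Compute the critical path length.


Path A total = 4 + 5 = 9
Path B total = 5 + 7 = 12
Critical path = longest path = max(9, 12) = 12

12


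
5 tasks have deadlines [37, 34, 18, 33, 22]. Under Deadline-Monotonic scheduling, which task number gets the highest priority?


Sort tasks by relative deadline (ascending):
  Task 3: deadline = 18
  Task 5: deadline = 22
  Task 4: deadline = 33
  Task 2: deadline = 34
  Task 1: deadline = 37
Priority order (highest first): [3, 5, 4, 2, 1]
Highest priority task = 3

3


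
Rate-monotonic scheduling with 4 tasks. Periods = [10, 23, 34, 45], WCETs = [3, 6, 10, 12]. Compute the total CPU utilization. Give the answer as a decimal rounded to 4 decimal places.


Compute individual utilizations (exact fractions):
  Task 1: C/T = 3/10 (approx. 0.3)
  Task 2: C/T = 6/23 (approx. 0.2609)
  Task 3: C/T = 10/34 = 5/17 (approx. 0.2941)
  Task 4: C/T = 12/45 = 4/15 (approx. 0.2667)
Total utilization U = 3/10 + 6/23 + 5/17 + 4/15 = 13157/11730
Rounded to 4 decimal places: U = 1.1217
RM (Liu & Layland) bound for 4 tasks = 0.756828; compare with U = 13157/11730 (approx. 1.121654)
U > 1, so the task set is not schedulable (processor overloaded).

1.1217


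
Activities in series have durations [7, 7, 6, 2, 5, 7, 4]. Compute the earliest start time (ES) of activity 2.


Activity 2 starts after activities 1 through 1 complete.
Predecessor durations: [7]
ES = 7 = 7

7


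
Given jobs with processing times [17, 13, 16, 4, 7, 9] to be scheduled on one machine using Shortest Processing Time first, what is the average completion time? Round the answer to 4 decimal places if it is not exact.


Sort jobs by processing time (SPT order): [4, 7, 9, 13, 16, 17]
Compute completion times sequentially:
  Job 1: processing = 4, completes at 4
  Job 2: processing = 7, completes at 11
  Job 3: processing = 9, completes at 20
  Job 4: processing = 13, completes at 33
  Job 5: processing = 16, completes at 49
  Job 6: processing = 17, completes at 66
Sum of completion times = 183
Average completion time = 183/6 = 30.5

30.5


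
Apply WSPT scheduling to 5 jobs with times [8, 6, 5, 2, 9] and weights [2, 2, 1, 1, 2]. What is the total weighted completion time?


Compute p/w ratios and sort ascending (WSPT): [(2, 1), (6, 2), (8, 2), (9, 2), (5, 1)]
Compute weighted completion times:
  Job (p=2,w=1): C=2, w*C=1*2=2
  Job (p=6,w=2): C=8, w*C=2*8=16
  Job (p=8,w=2): C=16, w*C=2*16=32
  Job (p=9,w=2): C=25, w*C=2*25=50
  Job (p=5,w=1): C=30, w*C=1*30=30
Total weighted completion time = 130

130


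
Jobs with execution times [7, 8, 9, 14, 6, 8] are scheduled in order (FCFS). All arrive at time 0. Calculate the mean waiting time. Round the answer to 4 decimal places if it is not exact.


FCFS order (as given): [7, 8, 9, 14, 6, 8]
Waiting times:
  Job 1: wait = 0
  Job 2: wait = 7
  Job 3: wait = 15
  Job 4: wait = 24
  Job 5: wait = 38
  Job 6: wait = 44
Sum of waiting times = 128
Average waiting time = 128/6 = 21.3333

21.3333


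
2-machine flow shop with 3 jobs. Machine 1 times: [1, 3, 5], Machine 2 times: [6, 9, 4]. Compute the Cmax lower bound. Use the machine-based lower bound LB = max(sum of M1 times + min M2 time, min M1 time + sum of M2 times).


LB1 = sum(M1 times) + min(M2 times) = 9 + 4 = 13
LB2 = min(M1 times) + sum(M2 times) = 1 + 19 = 20
Lower bound = max(LB1, LB2) = max(13, 20) = 20

20


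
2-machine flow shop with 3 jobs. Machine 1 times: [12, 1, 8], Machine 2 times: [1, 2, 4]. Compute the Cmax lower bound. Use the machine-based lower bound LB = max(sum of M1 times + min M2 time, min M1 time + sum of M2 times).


LB1 = sum(M1 times) + min(M2 times) = 21 + 1 = 22
LB2 = min(M1 times) + sum(M2 times) = 1 + 7 = 8
Lower bound = max(LB1, LB2) = max(22, 8) = 22

22


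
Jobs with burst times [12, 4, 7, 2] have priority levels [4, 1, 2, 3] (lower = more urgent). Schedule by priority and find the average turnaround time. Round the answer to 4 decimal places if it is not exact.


Sort by priority (ascending = highest first):
Order: [(1, 4), (2, 7), (3, 2), (4, 12)]
Completion times:
  Priority 1, burst=4, C=4
  Priority 2, burst=7, C=11
  Priority 3, burst=2, C=13
  Priority 4, burst=12, C=25
Average turnaround = 53/4 = 13.25

13.25


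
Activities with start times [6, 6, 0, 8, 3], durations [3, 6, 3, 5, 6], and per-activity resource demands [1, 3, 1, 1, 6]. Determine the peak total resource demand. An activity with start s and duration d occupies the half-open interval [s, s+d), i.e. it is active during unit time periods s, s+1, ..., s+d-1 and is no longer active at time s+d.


Each activity i is active on [start_i, start_i + duration_i).
Compute total resource usage per time slot:
  t=0: active resources = [1], total = 1
  t=1: active resources = [1], total = 1
  t=2: active resources = [1], total = 1
  t=3: active resources = [6], total = 6
  t=4: active resources = [6], total = 6
  t=5: active resources = [6], total = 6
  t=6: active resources = [1, 3, 6], total = 10
  t=7: active resources = [1, 3, 6], total = 10
  t=8: active resources = [1, 3, 1, 6], total = 11
  t=9: active resources = [3, 1], total = 4
  t=10: active resources = [3, 1], total = 4
  t=11: active resources = [3, 1], total = 4
  t=12: active resources = [1], total = 1
Peak resource demand = 11

11


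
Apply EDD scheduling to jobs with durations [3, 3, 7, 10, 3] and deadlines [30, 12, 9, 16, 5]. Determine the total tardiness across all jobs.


Sort by due date (EDD order): [(3, 5), (7, 9), (3, 12), (10, 16), (3, 30)]
Compute completion times and tardiness:
  Job 1: p=3, d=5, C=3, tardiness=max(0,3-5)=0
  Job 2: p=7, d=9, C=10, tardiness=max(0,10-9)=1
  Job 3: p=3, d=12, C=13, tardiness=max(0,13-12)=1
  Job 4: p=10, d=16, C=23, tardiness=max(0,23-16)=7
  Job 5: p=3, d=30, C=26, tardiness=max(0,26-30)=0
Total tardiness = 9

9


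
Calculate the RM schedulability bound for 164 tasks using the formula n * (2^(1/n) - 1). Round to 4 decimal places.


Compute 2^(1/164) = 1.0042354515
Subtract 1: 1.0042354515 - 1 = 0.0042354515
Multiply by n: 164 * 0.0042354515 = 0.6946140460
Round to 4 dp: 0.6946

0.6946


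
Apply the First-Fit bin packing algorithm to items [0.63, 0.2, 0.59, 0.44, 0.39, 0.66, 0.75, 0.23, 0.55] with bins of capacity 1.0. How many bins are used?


Place items sequentially using First-Fit:
  Item 0.63 -> new Bin 1
  Item 0.2 -> Bin 1 (now 0.83)
  Item 0.59 -> new Bin 2
  Item 0.44 -> new Bin 3
  Item 0.39 -> Bin 2 (now 0.98)
  Item 0.66 -> new Bin 4
  Item 0.75 -> new Bin 5
  Item 0.23 -> Bin 3 (now 0.67)
  Item 0.55 -> new Bin 6
Total bins used = 6

6


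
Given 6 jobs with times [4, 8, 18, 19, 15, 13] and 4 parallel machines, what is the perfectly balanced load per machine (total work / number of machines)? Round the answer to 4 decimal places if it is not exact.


Total processing time = 4 + 8 + 18 + 19 + 15 + 13 = 77
Number of machines = 4
Ideal balanced load = 77 / 4 = 19.25

19.25


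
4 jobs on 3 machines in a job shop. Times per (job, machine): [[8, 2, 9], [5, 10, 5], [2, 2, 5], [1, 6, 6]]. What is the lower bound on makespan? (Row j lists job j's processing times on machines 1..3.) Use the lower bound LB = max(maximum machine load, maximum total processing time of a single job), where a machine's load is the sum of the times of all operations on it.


Machine loads:
  Machine 1: 8 + 5 + 2 + 1 = 16
  Machine 2: 2 + 10 + 2 + 6 = 20
  Machine 3: 9 + 5 + 5 + 6 = 25
Max machine load = 25
Job totals:
  Job 1: 19
  Job 2: 20
  Job 3: 9
  Job 4: 13
Max job total = 20
Lower bound = max(25, 20) = 25

25


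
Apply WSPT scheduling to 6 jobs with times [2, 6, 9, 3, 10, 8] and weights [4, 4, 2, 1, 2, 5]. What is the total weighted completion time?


Compute p/w ratios and sort ascending (WSPT): [(2, 4), (6, 4), (8, 5), (3, 1), (9, 2), (10, 2)]
Compute weighted completion times:
  Job (p=2,w=4): C=2, w*C=4*2=8
  Job (p=6,w=4): C=8, w*C=4*8=32
  Job (p=8,w=5): C=16, w*C=5*16=80
  Job (p=3,w=1): C=19, w*C=1*19=19
  Job (p=9,w=2): C=28, w*C=2*28=56
  Job (p=10,w=2): C=38, w*C=2*38=76
Total weighted completion time = 271

271


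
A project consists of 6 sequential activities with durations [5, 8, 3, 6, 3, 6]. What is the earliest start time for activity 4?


Activity 4 starts after activities 1 through 3 complete.
Predecessor durations: [5, 8, 3]
ES = 5 + 8 + 3 = 16

16


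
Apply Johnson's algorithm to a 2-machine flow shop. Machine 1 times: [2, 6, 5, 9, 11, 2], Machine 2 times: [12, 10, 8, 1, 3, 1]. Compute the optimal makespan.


Apply Johnson's rule:
  Group 1 (a <= b): [(1, 2, 12), (3, 5, 8), (2, 6, 10)]
  Group 2 (a > b): [(5, 11, 3), (4, 9, 1), (6, 2, 1)]
Optimal job order: [1, 3, 2, 5, 4, 6]
Schedule:
  Job 1: M1 done at 2, M2 done at 14
  Job 3: M1 done at 7, M2 done at 22
  Job 2: M1 done at 13, M2 done at 32
  Job 5: M1 done at 24, M2 done at 35
  Job 4: M1 done at 33, M2 done at 36
  Job 6: M1 done at 35, M2 done at 37
Makespan = 37

37


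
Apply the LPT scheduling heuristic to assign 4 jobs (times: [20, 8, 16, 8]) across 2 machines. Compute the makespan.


Sort jobs in decreasing order (LPT): [20, 16, 8, 8]
Assign each job to the least loaded machine:
  Machine 1: jobs [20, 8], load = 28
  Machine 2: jobs [16, 8], load = 24
Makespan = max load = 28

28


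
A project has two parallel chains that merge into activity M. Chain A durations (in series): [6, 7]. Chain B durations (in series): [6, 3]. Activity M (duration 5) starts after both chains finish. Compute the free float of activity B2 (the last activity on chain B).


ES(B2) = sum of predecessors on chain B = 6
EF(B2) = ES + duration = 6 + 3 = 9
Successor of B2 is M. ES(M) = max(sum(A), sum(B)) = max(13, 9) = 13
Free float = ES(successor) - EF(current) = 13 - 9 = 4

4


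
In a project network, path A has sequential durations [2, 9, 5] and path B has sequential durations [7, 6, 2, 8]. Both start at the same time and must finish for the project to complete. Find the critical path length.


Path A total = 2 + 9 + 5 = 16
Path B total = 7 + 6 + 2 + 8 = 23
Critical path = longest path = max(16, 23) = 23

23


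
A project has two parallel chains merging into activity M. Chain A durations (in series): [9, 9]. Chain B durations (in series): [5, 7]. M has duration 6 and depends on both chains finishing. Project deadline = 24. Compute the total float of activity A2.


Forward pass: ES(A2) = sum of predecessors on chain A = 9
EF = ES + duration = 9 + 9 = 18
Backward pass: LF(M) = deadline = 24; LS(M) = 24 - 6 = 18
LF(A2) = LS(M) - sum(successors on chain A) = 18 - 0 = 18
LS = LF - duration = 18 - 9 = 9
Total float = LS - ES = 9 - 9 = 0

0


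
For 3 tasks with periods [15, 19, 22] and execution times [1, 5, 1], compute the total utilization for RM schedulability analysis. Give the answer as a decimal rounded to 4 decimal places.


Compute individual utilizations (exact fractions):
  Task 1: C/T = 1/15 (approx. 0.0667)
  Task 2: C/T = 5/19 (approx. 0.2632)
  Task 3: C/T = 1/22 (approx. 0.0455)
Total utilization U = 1/15 + 5/19 + 1/22 = 2353/6270
Rounded to 4 decimal places: U = 0.3753
RM (Liu & Layland) bound for 3 tasks = 0.779763; compare with U = 2353/6270 (approx. 0.375279)
U <= bound, so schedulable by RM sufficient condition.

0.3753


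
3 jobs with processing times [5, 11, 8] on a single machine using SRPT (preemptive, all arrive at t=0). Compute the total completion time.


Since all jobs arrive at t=0, SRPT equals SPT ordering.
SPT order: [5, 8, 11]
Completion times:
  Job 1: p=5, C=5
  Job 2: p=8, C=13
  Job 3: p=11, C=24
Total completion time = 5 + 13 + 24 = 42

42


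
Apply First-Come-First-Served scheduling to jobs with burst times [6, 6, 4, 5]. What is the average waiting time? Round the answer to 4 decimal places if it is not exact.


FCFS order (as given): [6, 6, 4, 5]
Waiting times:
  Job 1: wait = 0
  Job 2: wait = 6
  Job 3: wait = 12
  Job 4: wait = 16
Sum of waiting times = 34
Average waiting time = 34/4 = 8.5

8.5


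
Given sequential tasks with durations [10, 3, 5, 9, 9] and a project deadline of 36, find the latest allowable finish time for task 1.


LF(activity 1) = deadline - sum of successor durations
Successors: activities 2 through 5 with durations [3, 5, 9, 9]
Sum of successor durations = 26
LF = 36 - 26 = 10

10


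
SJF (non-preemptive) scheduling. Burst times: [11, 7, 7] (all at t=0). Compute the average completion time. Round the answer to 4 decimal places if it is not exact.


SJF order (ascending): [7, 7, 11]
Completion times:
  Job 1: burst=7, C=7
  Job 2: burst=7, C=14
  Job 3: burst=11, C=25
Average completion = 46/3 = 15.3333

15.3333


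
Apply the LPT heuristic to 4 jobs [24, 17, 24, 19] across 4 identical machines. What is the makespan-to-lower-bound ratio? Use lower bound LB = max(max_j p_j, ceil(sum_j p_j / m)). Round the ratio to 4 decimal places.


LPT order: [24, 24, 19, 17]
Machine loads after assignment: [24, 24, 19, 17]
LPT makespan = 24
Lower bound = max(max_job, ceil(total/4)) = max(24, 21) = 24
Ratio = 24 / 24 = 1.0

1.0


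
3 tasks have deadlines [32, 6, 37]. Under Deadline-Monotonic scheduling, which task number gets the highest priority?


Sort tasks by relative deadline (ascending):
  Task 2: deadline = 6
  Task 1: deadline = 32
  Task 3: deadline = 37
Priority order (highest first): [2, 1, 3]
Highest priority task = 2

2


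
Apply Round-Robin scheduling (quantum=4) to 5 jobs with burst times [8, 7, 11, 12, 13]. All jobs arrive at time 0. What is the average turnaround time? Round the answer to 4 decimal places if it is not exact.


Time quantum = 4
Execution trace:
  J1 runs 4 units, time = 4
  J2 runs 4 units, time = 8
  J3 runs 4 units, time = 12
  J4 runs 4 units, time = 16
  J5 runs 4 units, time = 20
  J1 runs 4 units, time = 24
  J2 runs 3 units, time = 27
  J3 runs 4 units, time = 31
  J4 runs 4 units, time = 35
  J5 runs 4 units, time = 39
  J3 runs 3 units, time = 42
  J4 runs 4 units, time = 46
  J5 runs 4 units, time = 50
  J5 runs 1 units, time = 51
Finish times: [24, 27, 42, 46, 51]
Average turnaround = 190/5 = 38.0

38.0


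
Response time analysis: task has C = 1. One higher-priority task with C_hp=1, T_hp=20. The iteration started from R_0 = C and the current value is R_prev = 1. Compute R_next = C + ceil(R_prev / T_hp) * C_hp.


R_next = C + ceil(R_prev / T_hp) * C_hp
ceil(1 / 20) = ceil(0.05) = 1
Interference = 1 * 1 = 1
R_next = 1 + 1 = 2

2


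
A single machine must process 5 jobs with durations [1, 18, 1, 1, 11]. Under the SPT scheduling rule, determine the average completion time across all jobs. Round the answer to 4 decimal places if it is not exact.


Sort jobs by processing time (SPT order): [1, 1, 1, 11, 18]
Compute completion times sequentially:
  Job 1: processing = 1, completes at 1
  Job 2: processing = 1, completes at 2
  Job 3: processing = 1, completes at 3
  Job 4: processing = 11, completes at 14
  Job 5: processing = 18, completes at 32
Sum of completion times = 52
Average completion time = 52/5 = 10.4

10.4


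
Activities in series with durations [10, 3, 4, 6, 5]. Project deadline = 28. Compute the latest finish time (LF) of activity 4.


LF(activity 4) = deadline - sum of successor durations
Successors: activities 5 through 5 with durations [5]
Sum of successor durations = 5
LF = 28 - 5 = 23

23
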